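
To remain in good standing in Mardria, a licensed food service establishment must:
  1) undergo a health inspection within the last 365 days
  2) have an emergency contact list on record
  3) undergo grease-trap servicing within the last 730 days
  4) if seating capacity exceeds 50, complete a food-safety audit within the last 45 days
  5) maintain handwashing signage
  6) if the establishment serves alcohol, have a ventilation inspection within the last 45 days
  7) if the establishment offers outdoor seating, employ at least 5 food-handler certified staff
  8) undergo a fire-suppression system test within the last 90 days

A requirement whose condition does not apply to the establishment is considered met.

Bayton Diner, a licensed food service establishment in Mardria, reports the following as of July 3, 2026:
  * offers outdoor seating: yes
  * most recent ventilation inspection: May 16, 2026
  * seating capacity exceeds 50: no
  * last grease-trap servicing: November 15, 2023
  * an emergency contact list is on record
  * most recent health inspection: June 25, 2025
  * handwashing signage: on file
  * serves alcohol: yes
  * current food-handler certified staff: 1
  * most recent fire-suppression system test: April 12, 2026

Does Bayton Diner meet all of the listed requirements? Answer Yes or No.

No

1. health inspection 373 days ago vs limit 365 → not met
2. emergency contact list present → met
3. grease-trap servicing 961 days ago vs limit 730 → not met
4. condition 'seating capacity exceeds 50' does not hold → requirement n/a → met
5. handwashing signage present → met
6. condition 'serves alcohol' holds; ventilation inspection 48 days ago vs limit 45 → not met
7. condition 'offers outdoor seating' holds; food-handler certified staff 1 < 5 → not met
8. fire-suppression system test 82 days ago vs limit 90 → met
Not met: 1, 3, 6, 7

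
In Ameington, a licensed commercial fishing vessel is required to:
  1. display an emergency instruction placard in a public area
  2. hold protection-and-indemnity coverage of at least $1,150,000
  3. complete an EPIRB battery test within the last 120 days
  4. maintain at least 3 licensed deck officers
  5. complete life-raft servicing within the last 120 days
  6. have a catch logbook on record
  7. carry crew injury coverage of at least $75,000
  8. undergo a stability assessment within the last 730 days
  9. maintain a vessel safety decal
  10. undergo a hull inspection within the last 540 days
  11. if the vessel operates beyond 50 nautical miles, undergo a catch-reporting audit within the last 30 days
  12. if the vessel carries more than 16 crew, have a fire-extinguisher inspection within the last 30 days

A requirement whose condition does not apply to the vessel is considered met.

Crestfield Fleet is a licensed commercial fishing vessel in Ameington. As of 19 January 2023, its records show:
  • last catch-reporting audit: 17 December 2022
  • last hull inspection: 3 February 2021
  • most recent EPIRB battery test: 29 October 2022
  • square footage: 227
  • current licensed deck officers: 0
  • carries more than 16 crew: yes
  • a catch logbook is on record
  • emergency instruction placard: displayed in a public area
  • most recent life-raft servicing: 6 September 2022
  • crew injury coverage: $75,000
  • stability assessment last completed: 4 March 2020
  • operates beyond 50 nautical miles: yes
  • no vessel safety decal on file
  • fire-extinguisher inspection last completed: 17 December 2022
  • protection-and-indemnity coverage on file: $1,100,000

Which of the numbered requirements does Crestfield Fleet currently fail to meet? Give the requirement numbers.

1. emergency instruction placard present → met
2. protection-and-indemnity coverage $1,100,000 < $1,150,000 → not met
3. EPIRB battery test 82 days ago vs limit 120 → met
4. licensed deck officers 0 < 3 → not met
5. life-raft servicing 135 days ago vs limit 120 → not met
6. catch logbook present → met
7. crew injury coverage $75,000 ≥ $75,000 → met
8. stability assessment 1051 days ago vs limit 730 → not met
9. vessel safety decal absent → not met
10. hull inspection 715 days ago vs limit 540 → not met
11. condition 'operates beyond 50 nautical miles' holds; catch-reporting audit 33 days ago vs limit 30 → not met
12. condition 'carries more than 16 crew' holds; fire-extinguisher inspection 33 days ago vs limit 30 → not met
Not met: 2, 4, 5, 8, 9, 10, 11, 12

2, 4, 5, 8, 9, 10, 11, 12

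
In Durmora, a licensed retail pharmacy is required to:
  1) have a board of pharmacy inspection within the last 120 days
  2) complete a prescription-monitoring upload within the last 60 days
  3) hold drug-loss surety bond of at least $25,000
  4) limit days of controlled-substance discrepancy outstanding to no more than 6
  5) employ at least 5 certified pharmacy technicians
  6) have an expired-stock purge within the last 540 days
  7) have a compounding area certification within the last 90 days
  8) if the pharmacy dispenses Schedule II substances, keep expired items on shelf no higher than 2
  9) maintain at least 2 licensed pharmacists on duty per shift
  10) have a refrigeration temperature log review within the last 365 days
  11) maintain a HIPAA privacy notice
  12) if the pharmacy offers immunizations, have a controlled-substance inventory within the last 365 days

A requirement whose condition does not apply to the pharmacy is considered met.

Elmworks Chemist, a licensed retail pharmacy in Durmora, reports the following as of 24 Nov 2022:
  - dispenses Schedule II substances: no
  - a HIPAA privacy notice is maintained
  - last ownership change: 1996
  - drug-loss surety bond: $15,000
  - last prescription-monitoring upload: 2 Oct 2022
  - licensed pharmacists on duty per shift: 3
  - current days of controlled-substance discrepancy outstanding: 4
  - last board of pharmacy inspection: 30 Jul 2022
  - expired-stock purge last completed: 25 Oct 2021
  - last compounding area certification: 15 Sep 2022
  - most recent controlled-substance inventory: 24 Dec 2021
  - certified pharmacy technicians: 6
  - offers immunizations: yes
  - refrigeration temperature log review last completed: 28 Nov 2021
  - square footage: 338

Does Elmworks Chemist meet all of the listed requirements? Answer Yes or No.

1. board of pharmacy inspection 117 days ago vs limit 120 → met
2. prescription-monitoring upload 53 days ago vs limit 60 → met
3. drug-loss surety bond $15,000 < $25,000 → not met
4. days of controlled-substance discrepancy outstanding 4 ≤ 6 → met
5. certified pharmacy technicians 6 ≥ 5 → met
6. expired-stock purge 395 days ago vs limit 540 → met
7. compounding area certification 70 days ago vs limit 90 → met
8. condition 'dispenses Schedule II substances' does not hold → requirement n/a → met
9. licensed pharmacists on duty per shift 3 ≥ 2 → met
10. refrigeration temperature log review 361 days ago vs limit 365 → met
11. HIPAA privacy notice present → met
12. condition 'offers immunizations' holds; controlled-substance inventory 335 days ago vs limit 365 → met
Not met: 3

No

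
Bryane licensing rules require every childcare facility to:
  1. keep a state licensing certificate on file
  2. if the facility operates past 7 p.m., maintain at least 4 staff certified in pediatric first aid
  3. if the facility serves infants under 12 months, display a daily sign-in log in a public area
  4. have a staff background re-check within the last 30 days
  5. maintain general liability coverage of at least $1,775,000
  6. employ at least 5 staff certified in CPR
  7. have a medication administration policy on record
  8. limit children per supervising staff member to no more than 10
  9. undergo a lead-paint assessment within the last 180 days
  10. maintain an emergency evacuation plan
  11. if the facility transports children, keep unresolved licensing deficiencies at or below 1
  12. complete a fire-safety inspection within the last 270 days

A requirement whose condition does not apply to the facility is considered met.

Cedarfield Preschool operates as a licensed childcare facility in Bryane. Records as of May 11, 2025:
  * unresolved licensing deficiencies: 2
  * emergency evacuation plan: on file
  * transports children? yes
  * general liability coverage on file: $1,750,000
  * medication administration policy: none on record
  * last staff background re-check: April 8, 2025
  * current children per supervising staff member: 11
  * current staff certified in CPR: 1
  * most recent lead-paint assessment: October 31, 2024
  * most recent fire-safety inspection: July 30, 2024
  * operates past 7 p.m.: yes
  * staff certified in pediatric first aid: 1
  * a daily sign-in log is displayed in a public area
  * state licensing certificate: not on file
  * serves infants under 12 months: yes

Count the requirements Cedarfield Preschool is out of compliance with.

1. state licensing certificate absent → not met
2. condition 'operates past 7 p.m.' holds; staff certified in pediatric first aid 1 < 4 → not met
3. condition 'serves infants under 12 months' holds; daily sign-in log present → met
4. staff background re-check 33 days ago vs limit 30 → not met
5. general liability coverage $1,750,000 < $1,775,000 → not met
6. staff certified in CPR 1 < 5 → not met
7. medication administration policy absent → not met
8. children per supervising staff member 11 > 10 → not met
9. lead-paint assessment 192 days ago vs limit 180 → not met
10. emergency evacuation plan present → met
11. condition 'transports children' holds; unresolved licensing deficiencies 2 > 1 → not met
12. fire-safety inspection 285 days ago vs limit 270 → not met
Not met: 10 of 12

10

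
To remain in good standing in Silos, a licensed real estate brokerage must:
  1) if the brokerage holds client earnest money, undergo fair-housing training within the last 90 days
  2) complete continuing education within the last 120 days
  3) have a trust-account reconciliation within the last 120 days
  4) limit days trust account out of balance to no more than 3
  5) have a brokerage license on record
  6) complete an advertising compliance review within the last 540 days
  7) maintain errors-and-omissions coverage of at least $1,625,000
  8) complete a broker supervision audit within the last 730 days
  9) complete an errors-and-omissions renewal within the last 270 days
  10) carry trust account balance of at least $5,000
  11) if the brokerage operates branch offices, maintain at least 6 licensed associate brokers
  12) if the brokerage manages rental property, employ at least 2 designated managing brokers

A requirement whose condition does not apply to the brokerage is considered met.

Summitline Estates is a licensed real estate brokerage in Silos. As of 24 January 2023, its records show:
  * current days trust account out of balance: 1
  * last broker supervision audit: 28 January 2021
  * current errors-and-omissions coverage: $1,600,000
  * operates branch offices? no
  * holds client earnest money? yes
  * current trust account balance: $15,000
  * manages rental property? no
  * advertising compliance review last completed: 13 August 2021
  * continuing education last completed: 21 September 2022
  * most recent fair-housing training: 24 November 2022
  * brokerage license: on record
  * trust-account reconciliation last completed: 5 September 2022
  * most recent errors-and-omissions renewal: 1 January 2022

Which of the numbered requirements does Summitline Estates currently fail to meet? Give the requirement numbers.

1. condition 'holds client earnest money' holds; fair-housing training 61 days ago vs limit 90 → met
2. continuing education 125 days ago vs limit 120 → not met
3. trust-account reconciliation 141 days ago vs limit 120 → not met
4. days trust account out of balance 1 ≤ 3 → met
5. brokerage license present → met
6. advertising compliance review 529 days ago vs limit 540 → met
7. errors-and-omissions coverage $1,600,000 < $1,625,000 → not met
8. broker supervision audit 726 days ago vs limit 730 → met
9. errors-and-omissions renewal 388 days ago vs limit 270 → not met
10. trust account balance $15,000 ≥ $5,000 → met
11. condition 'operates branch offices' does not hold → requirement n/a → met
12. condition 'manages rental property' does not hold → requirement n/a → met
Not met: 2, 3, 7, 9

2, 3, 7, 9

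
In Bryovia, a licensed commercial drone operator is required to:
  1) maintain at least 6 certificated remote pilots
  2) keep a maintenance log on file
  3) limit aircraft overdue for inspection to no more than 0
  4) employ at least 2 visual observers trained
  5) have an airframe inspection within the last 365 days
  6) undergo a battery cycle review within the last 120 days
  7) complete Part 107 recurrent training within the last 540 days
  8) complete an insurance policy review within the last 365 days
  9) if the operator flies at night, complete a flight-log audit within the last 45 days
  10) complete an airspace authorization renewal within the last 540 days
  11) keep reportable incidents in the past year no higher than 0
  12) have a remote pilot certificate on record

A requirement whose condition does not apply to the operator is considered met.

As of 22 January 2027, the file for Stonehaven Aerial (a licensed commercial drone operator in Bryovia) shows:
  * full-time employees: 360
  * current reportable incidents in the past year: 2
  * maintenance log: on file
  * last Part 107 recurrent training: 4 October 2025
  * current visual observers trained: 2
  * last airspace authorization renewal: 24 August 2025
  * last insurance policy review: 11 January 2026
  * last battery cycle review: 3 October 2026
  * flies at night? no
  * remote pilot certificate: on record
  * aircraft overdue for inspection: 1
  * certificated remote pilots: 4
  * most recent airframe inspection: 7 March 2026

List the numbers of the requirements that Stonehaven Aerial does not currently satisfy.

1, 3, 8, 11

1. certificated remote pilots 4 < 6 → not met
2. maintenance log present → met
3. aircraft overdue for inspection 1 > 0 → not met
4. visual observers trained 2 ≥ 2 → met
5. airframe inspection 321 days ago vs limit 365 → met
6. battery cycle review 111 days ago vs limit 120 → met
7. Part 107 recurrent training 475 days ago vs limit 540 → met
8. insurance policy review 376 days ago vs limit 365 → not met
9. condition 'flies at night' does not hold → requirement n/a → met
10. airspace authorization renewal 516 days ago vs limit 540 → met
11. reportable incidents in the past year 2 > 0 → not met
12. remote pilot certificate present → met
Not met: 1, 3, 8, 11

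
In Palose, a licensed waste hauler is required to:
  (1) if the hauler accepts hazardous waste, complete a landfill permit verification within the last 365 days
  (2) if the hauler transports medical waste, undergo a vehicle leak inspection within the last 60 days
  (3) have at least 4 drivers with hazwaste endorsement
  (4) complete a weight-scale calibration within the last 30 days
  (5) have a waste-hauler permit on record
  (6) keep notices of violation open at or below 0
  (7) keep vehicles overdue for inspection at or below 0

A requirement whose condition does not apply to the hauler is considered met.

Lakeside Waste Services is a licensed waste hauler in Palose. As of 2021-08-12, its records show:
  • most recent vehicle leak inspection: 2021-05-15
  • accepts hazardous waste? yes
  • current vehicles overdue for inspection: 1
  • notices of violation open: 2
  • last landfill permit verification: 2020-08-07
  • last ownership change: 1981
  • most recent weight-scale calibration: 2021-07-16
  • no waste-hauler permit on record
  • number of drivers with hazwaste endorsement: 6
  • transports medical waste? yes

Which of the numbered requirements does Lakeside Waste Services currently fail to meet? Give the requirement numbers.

1. condition 'accepts hazardous waste' holds; landfill permit verification 370 days ago vs limit 365 → not met
2. condition 'transports medical waste' holds; vehicle leak inspection 89 days ago vs limit 60 → not met
3. drivers with hazwaste endorsement 6 ≥ 4 → met
4. weight-scale calibration 27 days ago vs limit 30 → met
5. waste-hauler permit absent → not met
6. notices of violation open 2 > 0 → not met
7. vehicles overdue for inspection 1 > 0 → not met
Not met: 1, 2, 5, 6, 7

1, 2, 5, 6, 7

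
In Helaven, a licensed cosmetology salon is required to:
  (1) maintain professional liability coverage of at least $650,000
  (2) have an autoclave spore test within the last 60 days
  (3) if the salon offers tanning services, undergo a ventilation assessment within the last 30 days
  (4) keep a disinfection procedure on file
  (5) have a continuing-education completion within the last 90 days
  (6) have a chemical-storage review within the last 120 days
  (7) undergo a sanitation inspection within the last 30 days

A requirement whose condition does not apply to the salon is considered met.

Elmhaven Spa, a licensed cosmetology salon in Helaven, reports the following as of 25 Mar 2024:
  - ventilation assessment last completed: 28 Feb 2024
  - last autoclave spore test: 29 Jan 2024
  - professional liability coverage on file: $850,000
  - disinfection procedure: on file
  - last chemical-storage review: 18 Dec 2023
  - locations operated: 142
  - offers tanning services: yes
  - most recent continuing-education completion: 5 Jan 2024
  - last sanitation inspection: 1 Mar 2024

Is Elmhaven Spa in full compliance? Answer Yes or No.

1. professional liability coverage $850,000 ≥ $650,000 → met
2. autoclave spore test 56 days ago vs limit 60 → met
3. condition 'offers tanning services' holds; ventilation assessment 26 days ago vs limit 30 → met
4. disinfection procedure present → met
5. continuing-education completion 80 days ago vs limit 90 → met
6. chemical-storage review 98 days ago vs limit 120 → met
7. sanitation inspection 24 days ago vs limit 30 → met
All met.

Yes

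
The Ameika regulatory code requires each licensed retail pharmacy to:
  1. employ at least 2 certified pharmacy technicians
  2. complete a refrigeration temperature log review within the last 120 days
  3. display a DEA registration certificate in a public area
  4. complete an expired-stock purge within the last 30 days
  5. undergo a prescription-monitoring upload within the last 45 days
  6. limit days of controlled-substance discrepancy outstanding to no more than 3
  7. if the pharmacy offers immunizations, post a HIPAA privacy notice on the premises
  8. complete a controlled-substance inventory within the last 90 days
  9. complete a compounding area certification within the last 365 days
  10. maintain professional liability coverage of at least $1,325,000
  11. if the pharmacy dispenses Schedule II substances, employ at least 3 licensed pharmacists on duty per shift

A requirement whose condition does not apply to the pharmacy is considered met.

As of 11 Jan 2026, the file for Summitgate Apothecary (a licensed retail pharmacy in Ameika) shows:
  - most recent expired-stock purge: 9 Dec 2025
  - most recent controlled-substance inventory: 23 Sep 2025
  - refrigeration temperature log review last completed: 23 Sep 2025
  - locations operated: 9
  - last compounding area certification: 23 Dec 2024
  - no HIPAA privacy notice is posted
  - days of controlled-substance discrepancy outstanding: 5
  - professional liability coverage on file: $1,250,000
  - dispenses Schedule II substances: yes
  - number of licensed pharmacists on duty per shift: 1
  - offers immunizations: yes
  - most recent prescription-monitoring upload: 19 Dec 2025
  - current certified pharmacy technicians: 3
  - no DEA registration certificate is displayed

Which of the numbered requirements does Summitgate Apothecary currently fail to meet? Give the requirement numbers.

1. certified pharmacy technicians 3 ≥ 2 → met
2. refrigeration temperature log review 110 days ago vs limit 120 → met
3. DEA registration certificate absent → not met
4. expired-stock purge 33 days ago vs limit 30 → not met
5. prescription-monitoring upload 23 days ago vs limit 45 → met
6. days of controlled-substance discrepancy outstanding 5 > 3 → not met
7. condition 'offers immunizations' holds; HIPAA privacy notice absent → not met
8. controlled-substance inventory 110 days ago vs limit 90 → not met
9. compounding area certification 384 days ago vs limit 365 → not met
10. professional liability coverage $1,250,000 < $1,325,000 → not met
11. condition 'dispenses Schedule II substances' holds; licensed pharmacists on duty per shift 1 < 3 → not met
Not met: 3, 4, 6, 7, 8, 9, 10, 11

3, 4, 6, 7, 8, 9, 10, 11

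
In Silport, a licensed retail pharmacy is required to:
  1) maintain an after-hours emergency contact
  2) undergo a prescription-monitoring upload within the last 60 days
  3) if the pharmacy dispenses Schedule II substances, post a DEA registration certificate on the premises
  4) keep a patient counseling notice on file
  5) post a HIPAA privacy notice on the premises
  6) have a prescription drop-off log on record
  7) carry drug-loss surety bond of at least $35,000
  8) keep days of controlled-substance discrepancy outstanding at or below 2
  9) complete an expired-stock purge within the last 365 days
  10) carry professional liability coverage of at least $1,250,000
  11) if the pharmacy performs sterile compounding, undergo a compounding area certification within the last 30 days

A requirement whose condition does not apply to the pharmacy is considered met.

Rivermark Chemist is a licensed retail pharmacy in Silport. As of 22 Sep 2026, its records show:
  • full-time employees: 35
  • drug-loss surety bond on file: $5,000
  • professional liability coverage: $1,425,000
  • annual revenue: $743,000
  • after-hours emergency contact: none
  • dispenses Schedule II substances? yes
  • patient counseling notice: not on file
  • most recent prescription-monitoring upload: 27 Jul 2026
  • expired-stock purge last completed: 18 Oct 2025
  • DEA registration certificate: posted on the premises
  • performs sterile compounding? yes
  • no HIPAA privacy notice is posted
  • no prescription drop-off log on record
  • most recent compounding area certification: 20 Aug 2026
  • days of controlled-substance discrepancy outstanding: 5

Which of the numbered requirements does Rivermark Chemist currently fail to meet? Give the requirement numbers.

1, 4, 5, 6, 7, 8, 11

1. after-hours emergency contact absent → not met
2. prescription-monitoring upload 57 days ago vs limit 60 → met
3. condition 'dispenses Schedule II substances' holds; DEA registration certificate present → met
4. patient counseling notice absent → not met
5. HIPAA privacy notice absent → not met
6. prescription drop-off log absent → not met
7. drug-loss surety bond $5,000 < $35,000 → not met
8. days of controlled-substance discrepancy outstanding 5 > 2 → not met
9. expired-stock purge 339 days ago vs limit 365 → met
10. professional liability coverage $1,425,000 ≥ $1,250,000 → met
11. condition 'performs sterile compounding' holds; compounding area certification 33 days ago vs limit 30 → not met
Not met: 1, 4, 5, 6, 7, 8, 11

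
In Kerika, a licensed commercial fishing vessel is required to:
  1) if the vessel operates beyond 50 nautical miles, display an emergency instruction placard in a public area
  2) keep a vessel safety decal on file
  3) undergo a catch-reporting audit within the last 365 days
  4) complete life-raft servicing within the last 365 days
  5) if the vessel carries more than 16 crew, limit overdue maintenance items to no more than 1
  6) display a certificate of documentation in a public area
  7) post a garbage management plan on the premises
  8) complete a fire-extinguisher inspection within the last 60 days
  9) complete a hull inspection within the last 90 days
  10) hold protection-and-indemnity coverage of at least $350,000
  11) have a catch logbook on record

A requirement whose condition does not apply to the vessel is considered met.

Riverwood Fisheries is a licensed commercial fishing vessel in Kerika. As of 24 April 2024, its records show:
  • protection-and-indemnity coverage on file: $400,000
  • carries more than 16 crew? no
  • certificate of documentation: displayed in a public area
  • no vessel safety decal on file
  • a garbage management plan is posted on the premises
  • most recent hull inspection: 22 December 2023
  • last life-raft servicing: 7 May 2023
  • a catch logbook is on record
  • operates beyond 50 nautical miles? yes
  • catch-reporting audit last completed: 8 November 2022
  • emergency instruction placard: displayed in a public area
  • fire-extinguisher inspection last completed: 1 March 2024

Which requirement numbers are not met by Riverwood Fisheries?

2, 3, 9

1. condition 'operates beyond 50 nautical miles' holds; emergency instruction placard present → met
2. vessel safety decal absent → not met
3. catch-reporting audit 533 days ago vs limit 365 → not met
4. life-raft servicing 353 days ago vs limit 365 → met
5. condition 'carries more than 16 crew' does not hold → requirement n/a → met
6. certificate of documentation present → met
7. garbage management plan present → met
8. fire-extinguisher inspection 54 days ago vs limit 60 → met
9. hull inspection 124 days ago vs limit 90 → not met
10. protection-and-indemnity coverage $400,000 ≥ $350,000 → met
11. catch logbook present → met
Not met: 2, 3, 9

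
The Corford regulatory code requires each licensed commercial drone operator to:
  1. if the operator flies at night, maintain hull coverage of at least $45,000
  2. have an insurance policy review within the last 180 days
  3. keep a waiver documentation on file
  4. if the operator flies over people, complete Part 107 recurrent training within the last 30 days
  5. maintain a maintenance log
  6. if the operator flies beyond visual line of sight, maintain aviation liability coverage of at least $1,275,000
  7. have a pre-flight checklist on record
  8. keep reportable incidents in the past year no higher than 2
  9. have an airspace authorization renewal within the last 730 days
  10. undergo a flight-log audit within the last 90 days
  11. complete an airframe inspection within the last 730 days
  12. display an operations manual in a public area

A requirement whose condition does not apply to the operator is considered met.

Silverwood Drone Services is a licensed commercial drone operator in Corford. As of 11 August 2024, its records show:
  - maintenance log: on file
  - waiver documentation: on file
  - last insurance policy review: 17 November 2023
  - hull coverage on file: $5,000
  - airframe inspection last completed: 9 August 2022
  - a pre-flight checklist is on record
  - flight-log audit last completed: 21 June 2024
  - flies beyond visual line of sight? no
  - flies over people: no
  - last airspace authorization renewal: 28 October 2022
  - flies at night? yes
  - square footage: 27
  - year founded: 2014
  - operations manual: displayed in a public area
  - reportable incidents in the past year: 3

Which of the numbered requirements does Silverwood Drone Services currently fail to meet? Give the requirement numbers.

1. condition 'flies at night' holds; hull coverage $5,000 < $45,000 → not met
2. insurance policy review 268 days ago vs limit 180 → not met
3. waiver documentation present → met
4. condition 'flies over people' does not hold → requirement n/a → met
5. maintenance log present → met
6. condition 'flies beyond visual line of sight' does not hold → requirement n/a → met
7. pre-flight checklist present → met
8. reportable incidents in the past year 3 > 2 → not met
9. airspace authorization renewal 653 days ago vs limit 730 → met
10. flight-log audit 51 days ago vs limit 90 → met
11. airframe inspection 733 days ago vs limit 730 → not met
12. operations manual present → met
Not met: 1, 2, 8, 11

1, 2, 8, 11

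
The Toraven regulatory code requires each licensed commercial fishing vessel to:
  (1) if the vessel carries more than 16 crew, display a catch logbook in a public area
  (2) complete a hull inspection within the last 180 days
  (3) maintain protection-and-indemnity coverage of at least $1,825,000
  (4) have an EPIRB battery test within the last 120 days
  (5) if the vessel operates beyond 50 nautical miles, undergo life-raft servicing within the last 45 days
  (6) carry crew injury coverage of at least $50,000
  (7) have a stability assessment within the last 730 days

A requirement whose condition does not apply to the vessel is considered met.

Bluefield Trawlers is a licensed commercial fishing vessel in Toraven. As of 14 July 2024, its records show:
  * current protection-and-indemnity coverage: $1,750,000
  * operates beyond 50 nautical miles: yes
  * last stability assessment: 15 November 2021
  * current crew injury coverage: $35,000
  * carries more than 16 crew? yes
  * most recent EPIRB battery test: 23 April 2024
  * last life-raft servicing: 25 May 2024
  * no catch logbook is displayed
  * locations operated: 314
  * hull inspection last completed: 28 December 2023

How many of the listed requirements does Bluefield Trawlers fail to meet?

1. condition 'carries more than 16 crew' holds; catch logbook absent → not met
2. hull inspection 199 days ago vs limit 180 → not met
3. protection-and-indemnity coverage $1,750,000 < $1,825,000 → not met
4. EPIRB battery test 82 days ago vs limit 120 → met
5. condition 'operates beyond 50 nautical miles' holds; life-raft servicing 50 days ago vs limit 45 → not met
6. crew injury coverage $35,000 < $50,000 → not met
7. stability assessment 972 days ago vs limit 730 → not met
Not met: 6 of 7

6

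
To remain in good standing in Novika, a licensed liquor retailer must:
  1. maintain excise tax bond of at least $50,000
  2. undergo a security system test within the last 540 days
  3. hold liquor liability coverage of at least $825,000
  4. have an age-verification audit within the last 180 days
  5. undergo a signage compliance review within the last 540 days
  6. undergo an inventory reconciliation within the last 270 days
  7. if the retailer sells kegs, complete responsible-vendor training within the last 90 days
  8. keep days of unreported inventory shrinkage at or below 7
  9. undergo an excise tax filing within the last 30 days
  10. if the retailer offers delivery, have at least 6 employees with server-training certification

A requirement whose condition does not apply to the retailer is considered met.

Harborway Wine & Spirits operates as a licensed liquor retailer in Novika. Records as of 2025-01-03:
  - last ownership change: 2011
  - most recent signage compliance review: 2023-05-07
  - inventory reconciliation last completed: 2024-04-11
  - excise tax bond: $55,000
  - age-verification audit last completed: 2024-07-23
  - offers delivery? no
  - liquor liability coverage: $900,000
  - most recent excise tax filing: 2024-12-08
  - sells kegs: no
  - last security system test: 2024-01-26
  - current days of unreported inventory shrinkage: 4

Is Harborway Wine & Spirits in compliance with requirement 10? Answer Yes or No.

10. condition 'offers delivery' does not hold → requirement n/a → met

Yes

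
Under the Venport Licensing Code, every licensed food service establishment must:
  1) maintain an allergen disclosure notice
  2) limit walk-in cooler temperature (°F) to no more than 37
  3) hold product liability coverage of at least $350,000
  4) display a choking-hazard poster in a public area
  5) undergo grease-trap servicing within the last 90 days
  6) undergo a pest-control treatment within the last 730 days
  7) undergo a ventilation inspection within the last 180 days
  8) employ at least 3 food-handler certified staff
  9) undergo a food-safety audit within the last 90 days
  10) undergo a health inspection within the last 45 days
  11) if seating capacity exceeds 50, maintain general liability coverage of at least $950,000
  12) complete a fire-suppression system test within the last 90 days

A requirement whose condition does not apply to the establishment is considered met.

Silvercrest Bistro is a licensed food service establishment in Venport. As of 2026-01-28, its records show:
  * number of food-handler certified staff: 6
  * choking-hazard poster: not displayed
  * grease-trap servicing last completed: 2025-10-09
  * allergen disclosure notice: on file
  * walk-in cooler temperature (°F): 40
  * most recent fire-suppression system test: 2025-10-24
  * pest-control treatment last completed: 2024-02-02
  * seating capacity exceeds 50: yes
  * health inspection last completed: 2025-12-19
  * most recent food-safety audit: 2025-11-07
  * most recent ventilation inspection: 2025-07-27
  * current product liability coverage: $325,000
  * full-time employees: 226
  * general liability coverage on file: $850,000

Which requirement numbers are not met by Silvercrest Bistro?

1. allergen disclosure notice present → met
2. walk-in cooler temperature (°F) 40 > 37 → not met
3. product liability coverage $325,000 < $350,000 → not met
4. choking-hazard poster absent → not met
5. grease-trap servicing 111 days ago vs limit 90 → not met
6. pest-control treatment 726 days ago vs limit 730 → met
7. ventilation inspection 185 days ago vs limit 180 → not met
8. food-handler certified staff 6 ≥ 3 → met
9. food-safety audit 82 days ago vs limit 90 → met
10. health inspection 40 days ago vs limit 45 → met
11. condition 'seating capacity exceeds 50' holds; general liability coverage $850,000 < $950,000 → not met
12. fire-suppression system test 96 days ago vs limit 90 → not met
Not met: 2, 3, 4, 5, 7, 11, 12

2, 3, 4, 5, 7, 11, 12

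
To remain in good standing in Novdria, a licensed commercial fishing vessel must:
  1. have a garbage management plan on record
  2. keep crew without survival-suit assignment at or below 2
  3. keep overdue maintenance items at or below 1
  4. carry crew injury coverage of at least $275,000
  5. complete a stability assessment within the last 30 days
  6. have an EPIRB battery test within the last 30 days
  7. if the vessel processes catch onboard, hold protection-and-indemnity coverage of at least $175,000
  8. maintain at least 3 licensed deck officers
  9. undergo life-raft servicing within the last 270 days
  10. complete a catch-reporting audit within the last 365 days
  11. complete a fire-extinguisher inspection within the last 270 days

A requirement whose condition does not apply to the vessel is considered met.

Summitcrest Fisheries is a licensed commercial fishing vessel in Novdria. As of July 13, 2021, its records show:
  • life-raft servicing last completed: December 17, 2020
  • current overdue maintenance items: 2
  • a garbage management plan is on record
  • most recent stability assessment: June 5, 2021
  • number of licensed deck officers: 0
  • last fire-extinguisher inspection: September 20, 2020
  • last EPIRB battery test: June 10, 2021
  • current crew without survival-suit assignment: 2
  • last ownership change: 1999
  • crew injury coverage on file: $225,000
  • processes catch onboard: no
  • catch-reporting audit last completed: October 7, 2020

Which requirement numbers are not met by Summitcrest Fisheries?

3, 4, 5, 6, 8, 11

1. garbage management plan present → met
2. crew without survival-suit assignment 2 ≤ 2 → met
3. overdue maintenance items 2 > 1 → not met
4. crew injury coverage $225,000 < $275,000 → not met
5. stability assessment 38 days ago vs limit 30 → not met
6. EPIRB battery test 33 days ago vs limit 30 → not met
7. condition 'processes catch onboard' does not hold → requirement n/a → met
8. licensed deck officers 0 < 3 → not met
9. life-raft servicing 208 days ago vs limit 270 → met
10. catch-reporting audit 279 days ago vs limit 365 → met
11. fire-extinguisher inspection 296 days ago vs limit 270 → not met
Not met: 3, 4, 5, 6, 8, 11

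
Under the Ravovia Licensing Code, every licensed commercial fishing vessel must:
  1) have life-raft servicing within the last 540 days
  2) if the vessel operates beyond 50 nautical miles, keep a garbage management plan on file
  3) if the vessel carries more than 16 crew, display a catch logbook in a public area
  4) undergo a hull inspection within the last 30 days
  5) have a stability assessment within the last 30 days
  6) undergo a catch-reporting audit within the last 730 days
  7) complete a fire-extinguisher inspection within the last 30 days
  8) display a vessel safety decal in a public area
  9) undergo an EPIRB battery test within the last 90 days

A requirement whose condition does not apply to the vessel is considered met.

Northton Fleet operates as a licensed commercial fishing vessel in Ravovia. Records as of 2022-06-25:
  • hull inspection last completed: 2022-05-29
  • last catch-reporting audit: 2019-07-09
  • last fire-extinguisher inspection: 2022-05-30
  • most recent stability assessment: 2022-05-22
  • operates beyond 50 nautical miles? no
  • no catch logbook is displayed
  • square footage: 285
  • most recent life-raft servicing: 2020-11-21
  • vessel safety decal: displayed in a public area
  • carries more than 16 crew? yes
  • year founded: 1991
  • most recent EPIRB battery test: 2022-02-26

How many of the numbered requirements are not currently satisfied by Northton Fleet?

5

1. life-raft servicing 581 days ago vs limit 540 → not met
2. condition 'operates beyond 50 nautical miles' does not hold → requirement n/a → met
3. condition 'carries more than 16 crew' holds; catch logbook absent → not met
4. hull inspection 27 days ago vs limit 30 → met
5. stability assessment 34 days ago vs limit 30 → not met
6. catch-reporting audit 1082 days ago vs limit 730 → not met
7. fire-extinguisher inspection 26 days ago vs limit 30 → met
8. vessel safety decal present → met
9. EPIRB battery test 119 days ago vs limit 90 → not met
Not met: 5 of 9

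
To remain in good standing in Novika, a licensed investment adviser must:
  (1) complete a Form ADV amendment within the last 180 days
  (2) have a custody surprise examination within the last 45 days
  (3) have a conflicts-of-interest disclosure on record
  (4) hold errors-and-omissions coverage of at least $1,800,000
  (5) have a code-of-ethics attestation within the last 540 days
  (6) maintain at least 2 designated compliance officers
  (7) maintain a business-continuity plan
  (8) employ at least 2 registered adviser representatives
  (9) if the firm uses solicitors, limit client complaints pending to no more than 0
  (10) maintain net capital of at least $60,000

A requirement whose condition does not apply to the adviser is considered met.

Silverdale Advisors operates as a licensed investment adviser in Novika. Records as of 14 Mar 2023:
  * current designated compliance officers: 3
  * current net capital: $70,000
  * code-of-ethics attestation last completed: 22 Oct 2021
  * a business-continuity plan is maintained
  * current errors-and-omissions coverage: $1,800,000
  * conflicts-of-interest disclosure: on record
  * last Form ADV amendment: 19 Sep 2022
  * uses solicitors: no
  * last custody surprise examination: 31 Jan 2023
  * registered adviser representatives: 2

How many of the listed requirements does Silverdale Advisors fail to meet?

0

1. Form ADV amendment 176 days ago vs limit 180 → met
2. custody surprise examination 42 days ago vs limit 45 → met
3. conflicts-of-interest disclosure present → met
4. errors-and-omissions coverage $1,800,000 ≥ $1,800,000 → met
5. code-of-ethics attestation 508 days ago vs limit 540 → met
6. designated compliance officers 3 ≥ 2 → met
7. business-continuity plan present → met
8. registered adviser representatives 2 ≥ 2 → met
9. condition 'uses solicitors' does not hold → requirement n/a → met
10. net capital $70,000 ≥ $60,000 → met
Not met: 0 of 10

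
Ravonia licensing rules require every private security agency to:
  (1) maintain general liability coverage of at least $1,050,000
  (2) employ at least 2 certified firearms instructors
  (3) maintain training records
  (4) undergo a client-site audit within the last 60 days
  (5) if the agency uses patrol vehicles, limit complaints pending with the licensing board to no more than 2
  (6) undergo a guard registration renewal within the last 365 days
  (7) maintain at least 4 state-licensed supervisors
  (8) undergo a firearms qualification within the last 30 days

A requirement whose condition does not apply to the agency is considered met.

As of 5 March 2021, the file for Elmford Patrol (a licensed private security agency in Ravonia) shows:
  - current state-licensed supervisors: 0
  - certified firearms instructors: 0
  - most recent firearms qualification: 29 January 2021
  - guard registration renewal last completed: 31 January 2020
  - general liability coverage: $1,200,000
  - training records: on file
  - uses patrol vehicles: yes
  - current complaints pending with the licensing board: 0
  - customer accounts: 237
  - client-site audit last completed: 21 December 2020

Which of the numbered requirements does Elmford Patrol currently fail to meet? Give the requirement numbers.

1. general liability coverage $1,200,000 ≥ $1,050,000 → met
2. certified firearms instructors 0 < 2 → not met
3. training records present → met
4. client-site audit 74 days ago vs limit 60 → not met
5. condition 'uses patrol vehicles' holds; complaints pending with the licensing board 0 ≤ 2 → met
6. guard registration renewal 399 days ago vs limit 365 → not met
7. state-licensed supervisors 0 < 4 → not met
8. firearms qualification 35 days ago vs limit 30 → not met
Not met: 2, 4, 6, 7, 8

2, 4, 6, 7, 8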